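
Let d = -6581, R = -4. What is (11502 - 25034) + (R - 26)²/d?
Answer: -89054992/6581 ≈ -13532.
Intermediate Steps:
(11502 - 25034) + (R - 26)²/d = (11502 - 25034) + (-4 - 26)²/(-6581) = -13532 + (-30)²*(-1/6581) = -13532 + 900*(-1/6581) = -13532 - 900/6581 = -89054992/6581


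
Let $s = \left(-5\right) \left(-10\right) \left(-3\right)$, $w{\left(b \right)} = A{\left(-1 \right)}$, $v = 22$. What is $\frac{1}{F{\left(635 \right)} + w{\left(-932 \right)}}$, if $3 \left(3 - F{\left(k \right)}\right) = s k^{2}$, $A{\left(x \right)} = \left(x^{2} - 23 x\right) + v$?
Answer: $\frac{1}{20161299} \approx 4.96 \cdot 10^{-8}$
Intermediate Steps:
$A{\left(x \right)} = 22 + x^{2} - 23 x$ ($A{\left(x \right)} = \left(x^{2} - 23 x\right) + 22 = 22 + x^{2} - 23 x$)
$w{\left(b \right)} = 46$ ($w{\left(b \right)} = 22 + \left(-1\right)^{2} - -23 = 22 + 1 + 23 = 46$)
$s = -150$ ($s = 50 \left(-3\right) = -150$)
$F{\left(k \right)} = 3 + 50 k^{2}$ ($F{\left(k \right)} = 3 - \frac{\left(-150\right) k^{2}}{3} = 3 + 50 k^{2}$)
$\frac{1}{F{\left(635 \right)} + w{\left(-932 \right)}} = \frac{1}{\left(3 + 50 \cdot 635^{2}\right) + 46} = \frac{1}{\left(3 + 50 \cdot 403225\right) + 46} = \frac{1}{\left(3 + 20161250\right) + 46} = \frac{1}{20161253 + 46} = \frac{1}{20161299}$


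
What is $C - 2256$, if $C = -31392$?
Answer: $-33648$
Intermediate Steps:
$C - 2256 = -31392 - 2256 = -33648$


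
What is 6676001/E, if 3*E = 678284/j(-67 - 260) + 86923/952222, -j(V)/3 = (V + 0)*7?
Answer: 130961278533997422/646473847289 ≈ 2.0258e+5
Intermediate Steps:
j(V) = -21*V (j(V) = -3*(V + 0)*7 = -3*V*7 = -21*V)
E = 646473847289/19616725422 (E = (678284/((-21*(-67 - 260))) + 86923/952222)/3 = (678284/((-21*(-327))) + 86923*(1/952222))/3 = (678284/6867 + 86923/952222)/3 = (⅓)*(646473847289/6538908474) = 646473847289/19616725422 ≈ 32.955)
6676001/E = 6676001/(646473847289/19616725422) = 6676001*(19616725422/646473847289) = 130961278533997422/646473847289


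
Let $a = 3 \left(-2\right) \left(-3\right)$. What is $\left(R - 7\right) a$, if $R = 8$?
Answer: $18$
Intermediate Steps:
$a = 18$ ($a = \left(-6\right) \left(-3\right) = 18$)
$\left(R - 7\right) a = \left(8 - 7\right) 18 = 1 \cdot 18 = 18$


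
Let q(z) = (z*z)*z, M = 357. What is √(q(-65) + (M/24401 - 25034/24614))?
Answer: 3*I*√2751812232015870065939/300303107 ≈ 524.05*I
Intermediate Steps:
q(z) = z³ (q(z) = z²*z = z³)
√(q(-65) + (M/24401 - 25034/24614)) = √((-65)³ + (357/24401 - 25034/24614)) = √(-274625 + (357*(1/24401) - 25034*1/24614)) = √(-274625 + (357/24401 - 12517/12307)) = √(-274625 - 301033718/300303107) = √(-82471041793593/300303107) = 3*I*√2751812232015870065939/300303107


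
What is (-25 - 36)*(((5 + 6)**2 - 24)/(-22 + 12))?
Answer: 5917/10 ≈ 591.70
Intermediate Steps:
(-25 - 36)*(((5 + 6)**2 - 24)/(-22 + 12)) = -61*(11**2 - 24)/(-10) = -61*(121 - 24)*(-1)/10 = -5917*(-1)/10 = -61*(-97/10) = 5917/10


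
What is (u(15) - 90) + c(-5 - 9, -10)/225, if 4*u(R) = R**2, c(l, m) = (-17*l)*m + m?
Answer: -7987/180 ≈ -44.372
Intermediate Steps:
c(l, m) = m - 17*l*m (c(l, m) = -17*l*m + m = m - 17*l*m)
u(R) = R**2/4
(u(15) - 90) + c(-5 - 9, -10)/225 = ((1/4)*15**2 - 90) - 10*(1 - 17*(-5 - 9))/225 = ((1/4)*225 - 90) - 10*(1 - 17*(-14))*(1/225) = (225/4 - 90) - 10*(1 + 238)*(1/225) = -135/4 - 10*239*(1/225) = -135/4 - 2390*1/225 = -135/4 - 478/45 = -7987/180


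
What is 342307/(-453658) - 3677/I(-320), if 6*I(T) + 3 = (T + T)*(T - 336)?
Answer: -153721746755/190462413746 ≈ -0.80710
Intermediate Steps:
I(T) = -½ + T*(-336 + T)/3 (I(T) = -½ + ((T + T)*(T - 336))/6 = -½ + ((2*T)*(-336 + T))/6 = -½ + (2*T*(-336 + T))/6 = -½ + T*(-336 + T)/3)
342307/(-453658) - 3677/I(-320) = 342307/(-453658) - 3677/(-½ - 112*(-320) + (⅓)*(-320)²) = 342307*(-1/453658) - 3677/(-½ + 35840 + (⅓)*102400) = -342307/453658 - 3677/(-½ + 35840 + 102400/3) = -342307/453658 - 3677/419837/6 = -342307/453658 - 3677*6/419837 = -342307/453658 - 22062/419837 = -153721746755/190462413746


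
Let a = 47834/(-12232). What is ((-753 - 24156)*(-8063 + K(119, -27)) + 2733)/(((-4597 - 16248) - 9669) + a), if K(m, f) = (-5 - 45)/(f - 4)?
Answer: -12690533950600/1928691257 ≈ -6579.9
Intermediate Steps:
K(m, f) = -50/(-4 + f)
a = -23917/6116 (a = 47834*(-1/12232) = -23917/6116 ≈ -3.9106)
((-753 - 24156)*(-8063 + K(119, -27)) + 2733)/(((-4597 - 16248) - 9669) + a) = ((-753 - 24156)*(-8063 - 50/(-4 - 27)) + 2733)/(((-4597 - 16248) - 9669) - 23917/6116) = (-24909*(-8063 - 50/(-31)) + 2733)/((-20845 - 9669) - 23917/6116) = (-24909*(-8063 - 50*(-1/31)) + 2733)/(-30514 - 23917/6116) = (-24909*(-8063 + 50/31) + 2733)/(-186647541/6116) = (-24909*(-249903/31) + 2733)*(-6116/186647541) = (6224833827/31 + 2733)*(-6116/186647541) = (6224918550/31)*(-6116/186647541) = -12690533950600/1928691257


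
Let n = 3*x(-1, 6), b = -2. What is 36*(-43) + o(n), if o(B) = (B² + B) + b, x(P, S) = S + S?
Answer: -218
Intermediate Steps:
x(P, S) = 2*S
n = 36 (n = 3*(2*6) = 3*12 = 36)
o(B) = -2 + B + B² (o(B) = (B² + B) - 2 = (B + B²) - 2 = -2 + B + B²)
36*(-43) + o(n) = 36*(-43) + (-2 + 36 + 36²) = -1548 + (-2 + 36 + 1296) = -1548 + 1330 = -218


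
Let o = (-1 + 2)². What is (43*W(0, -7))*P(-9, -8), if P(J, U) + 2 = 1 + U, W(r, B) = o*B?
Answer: 2709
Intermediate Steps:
o = 1 (o = 1² = 1)
W(r, B) = B (W(r, B) = 1*B = B)
P(J, U) = -1 + U (P(J, U) = -2 + (1 + U) = -1 + U)
(43*W(0, -7))*P(-9, -8) = (43*(-7))*(-1 - 8) = -301*(-9) = 2709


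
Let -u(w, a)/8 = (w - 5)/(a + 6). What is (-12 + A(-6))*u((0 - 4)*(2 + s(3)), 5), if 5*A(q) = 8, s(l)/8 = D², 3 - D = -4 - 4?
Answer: -323232/11 ≈ -29385.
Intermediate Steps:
D = 11 (D = 3 - (-4 - 4) = 3 - 1*(-8) = 3 + 8 = 11)
s(l) = 968 (s(l) = 8*11² = 8*121 = 968)
u(w, a) = -8*(-5 + w)/(6 + a) (u(w, a) = -8*(w - 5)/(a + 6) = -8*(-5 + w)/(6 + a))
A(q) = 8/5 (A(q) = (⅕)*8 = 8/5)
(-12 + A(-6))*u((0 - 4)*(2 + s(3)), 5) = (-12 + 8/5)*(8*(5 - (0 - 4)*(2 + 968))/(6 + 5)) = -416*(5 - (-4)*970)/(5*11) = -416*(5 - 1*(-3880))/(5*11) = -416*(5 + 3880)/(5*11) = -416*3885/(5*11) = -52/5*31080/11 = -323232/11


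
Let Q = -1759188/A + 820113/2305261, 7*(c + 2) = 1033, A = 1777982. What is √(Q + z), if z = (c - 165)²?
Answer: √1582657687749061495177587703/2049356281651 ≈ 19.412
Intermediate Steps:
c = 1019/7 (c = -2 + (⅐)*1033 = -2 + 1033/7 = 1019/7 ≈ 145.57)
z = 18496/49 (z = (1019/7 - 165)² = (-136/7)² = 18496/49 ≈ 377.47)
Q = -185517238293/292765183093 (Q = -1759188/1777982 + 820113/2305261 = -1759188*1/1777982 + 820113*(1/2305261) = -879594/888991 + 117159/329323 = -185517238293/292765183093 ≈ -0.63367)
√(Q + z) = √(-185517238293/292765183093 + 18496/49) = √(5405894481811771/14345493971557) = √1582657687749061495177587703/2049356281651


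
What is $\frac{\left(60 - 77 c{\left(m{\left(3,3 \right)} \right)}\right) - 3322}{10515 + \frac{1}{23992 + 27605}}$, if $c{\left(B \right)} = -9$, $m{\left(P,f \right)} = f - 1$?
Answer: $- \frac{132552693}{542542456} \approx -0.24432$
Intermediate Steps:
$m{\left(P,f \right)} = -1 + f$ ($m{\left(P,f \right)} = f - 1 = -1 + f$)
$\frac{\left(60 - 77 c{\left(m{\left(3,3 \right)} \right)}\right) - 3322}{10515 + \frac{1}{23992 + 27605}} = \frac{\left(60 - -693\right) - 3322}{10515 + \frac{1}{23992 + 27605}} = \frac{\left(60 + 693\right) - 3322}{10515 + \frac{1}{51597}} = \frac{753 - 3322}{10515 + \frac{1}{51597}} = - \frac{2569}{\frac{542542456}{51597}} = \left(-2569\right) \frac{51597}{542542456} = - \frac{132552693}{542542456}$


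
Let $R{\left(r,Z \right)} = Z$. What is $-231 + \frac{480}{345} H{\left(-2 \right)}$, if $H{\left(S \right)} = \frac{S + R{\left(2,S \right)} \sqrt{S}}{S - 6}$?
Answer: $- \frac{5305}{23} + \frac{8 i \sqrt{2}}{23} \approx -230.65 + 0.4919 i$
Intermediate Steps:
$H{\left(S \right)} = \frac{S + S^{\frac{3}{2}}}{-6 + S}$ ($H{\left(S \right)} = \frac{S + S \sqrt{S}}{S - 6} = \frac{S + S^{\frac{3}{2}}}{-6 + S}$)
$-231 + \frac{480}{345} H{\left(-2 \right)} = -231 + \frac{480}{345} \frac{-2 + \left(-2\right)^{\frac{3}{2}}}{-6 - 2} = -231 + 480 \cdot \frac{1}{345} \frac{-2 - 2 i \sqrt{2}}{-8} = -231 + \frac{32 \left(- \frac{-2 - 2 i \sqrt{2}}{8}\right)}{23} = -231 + \frac{32 \left(\frac{1}{4} + \frac{i \sqrt{2}}{4}\right)}{23} = -231 + \left(\frac{8}{23} + \frac{8 i \sqrt{2}}{23}\right) = - \frac{5305}{23} + \frac{8 i \sqrt{2}}{23}$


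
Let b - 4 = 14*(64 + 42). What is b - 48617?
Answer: -47129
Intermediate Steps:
b = 1488 (b = 4 + 14*(64 + 42) = 4 + 14*106 = 4 + 1484 = 1488)
b - 48617 = 1488 - 48617 = -47129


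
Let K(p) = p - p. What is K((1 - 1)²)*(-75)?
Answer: 0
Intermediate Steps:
K(p) = 0
K((1 - 1)²)*(-75) = 0*(-75) = 0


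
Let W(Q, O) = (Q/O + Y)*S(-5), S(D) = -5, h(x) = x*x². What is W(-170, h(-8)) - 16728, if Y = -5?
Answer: -4276393/256 ≈ -16705.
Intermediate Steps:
h(x) = x³
W(Q, O) = 25 - 5*Q/O (W(Q, O) = (Q/O - 5)*(-5) = (-5 + Q/O)*(-5) = 25 - 5*Q/O)
W(-170, h(-8)) - 16728 = (25 - 5*(-170)/(-8)³) - 16728 = (25 - 5*(-170)/(-512)) - 16728 = (25 - 5*(-170)*(-1/512)) - 16728 = (25 - 425/256) - 16728 = 5975/256 - 16728 = -4276393/256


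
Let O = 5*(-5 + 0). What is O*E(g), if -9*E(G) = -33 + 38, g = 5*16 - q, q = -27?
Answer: 125/9 ≈ 13.889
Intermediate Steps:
g = 107 (g = 5*16 - 1*(-27) = 80 + 27 = 107)
E(G) = -5/9 (E(G) = -(-33 + 38)/9 = -1/9*5 = -5/9)
O = -25 (O = 5*(-5) = -25)
O*E(g) = -25*(-5/9) = 125/9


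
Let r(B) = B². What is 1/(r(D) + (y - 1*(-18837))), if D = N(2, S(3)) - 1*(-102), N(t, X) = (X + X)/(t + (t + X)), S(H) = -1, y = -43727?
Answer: -9/131594 ≈ -6.8392e-5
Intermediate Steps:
N(t, X) = 2*X/(X + 2*t) (N(t, X) = (2*X)/(t + (X + t)) = (2*X)/(X + 2*t) = 2*X/(X + 2*t))
D = 304/3 (D = 2*(-1)/(-1 + 2*2) - 1*(-102) = 2*(-1)/(-1 + 4) + 102 = 2*(-1)/3 + 102 = 2*(-1)*(⅓) + 102 = -⅔ + 102 = 304/3 ≈ 101.33)
1/(r(D) + (y - 1*(-18837))) = 1/((304/3)² + (-43727 - 1*(-18837))) = 1/(92416/9 + (-43727 + 18837)) = 1/(92416/9 - 24890) = 1/(-131594/9) = -9/131594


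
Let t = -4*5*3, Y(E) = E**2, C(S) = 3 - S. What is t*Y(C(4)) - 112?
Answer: -172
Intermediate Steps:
t = -60 (t = -20*3 = -60)
t*Y(C(4)) - 112 = -60*(3 - 1*4)**2 - 112 = -60*(3 - 4)**2 - 112 = -60*(-1)**2 - 112 = -60*1 - 112 = -60 - 112 = -172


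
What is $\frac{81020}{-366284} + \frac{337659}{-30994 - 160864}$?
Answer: $- \frac{34805856079}{17568628918} \approx -1.9811$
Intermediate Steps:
$\frac{81020}{-366284} + \frac{337659}{-30994 - 160864} = 81020 \left(- \frac{1}{366284}\right) + \frac{337659}{-191858} = - \frac{20255}{91571} + 337659 \left(- \frac{1}{191858}\right) = - \frac{20255}{91571} - \frac{337659}{191858} = - \frac{34805856079}{17568628918}$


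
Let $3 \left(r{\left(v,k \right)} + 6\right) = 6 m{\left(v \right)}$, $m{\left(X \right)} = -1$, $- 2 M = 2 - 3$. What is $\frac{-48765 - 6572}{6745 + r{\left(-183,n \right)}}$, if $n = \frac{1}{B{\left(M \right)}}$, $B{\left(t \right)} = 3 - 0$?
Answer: $- \frac{55337}{6737} \approx -8.2139$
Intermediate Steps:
$M = \frac{1}{2}$ ($M = - \frac{2 - 3}{2} = \left(- \frac{1}{2}\right) \left(-1\right) = \frac{1}{2} \approx 0.5$)
$B{\left(t \right)} = 3$ ($B{\left(t \right)} = 3 + 0 = 3$)
$n = \frac{1}{3} \approx 0.33333$
$r{\left(v,k \right)} = -8$ ($r{\left(v,k \right)} = -6 + \frac{6 \left(-1\right)}{3} = -6 + \frac{1}{3} \left(-6\right) = -6 - 2 = -8$)
$\frac{-48765 - 6572}{6745 + r{\left(-183,n \right)}} = \frac{-48765 - 6572}{6745 - 8} = \frac{-48765 - 6572}{6737} = \left(-55337\right) \frac{1}{6737} = - \frac{55337}{6737}$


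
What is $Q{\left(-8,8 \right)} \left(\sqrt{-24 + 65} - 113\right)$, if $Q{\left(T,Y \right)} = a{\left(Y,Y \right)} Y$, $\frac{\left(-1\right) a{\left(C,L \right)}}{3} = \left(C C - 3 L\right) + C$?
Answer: $130176 - 1152 \sqrt{41} \approx 1.228 \cdot 10^{5}$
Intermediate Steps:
$a{\left(C,L \right)} = - 3 C - 3 C^{2} + 9 L$ ($a{\left(C,L \right)} = - 3 \left(\left(C C - 3 L\right) + C\right) = - 3 \left(\left(C^{2} - 3 L\right) + C\right) = - 3 \left(C + C^{2} - 3 L\right) = - 3 C - 3 C^{2} + 9 L$)
$Q{\left(T,Y \right)} = Y \left(- 3 Y^{2} + 6 Y\right)$ ($Q{\left(T,Y \right)} = \left(- 3 Y - 3 Y^{2} + 9 Y\right) Y = \left(- 3 Y^{2} + 6 Y\right) Y = Y \left(- 3 Y^{2} + 6 Y\right)$)
$Q{\left(-8,8 \right)} \left(\sqrt{-24 + 65} - 113\right) = 3 \cdot 8^{2} \left(2 - 8\right) \left(\sqrt{-24 + 65} - 113\right) = 3 \cdot 64 \left(2 - 8\right) \left(\sqrt{41} - 113\right) = 3 \cdot 64 \left(-6\right) \left(-113 + \sqrt{41}\right) = - 1152 \left(-113 + \sqrt{41}\right) = 130176 - 1152 \sqrt{41}$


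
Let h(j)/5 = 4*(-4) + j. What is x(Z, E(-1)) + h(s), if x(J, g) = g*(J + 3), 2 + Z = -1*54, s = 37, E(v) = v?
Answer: 158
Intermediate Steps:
Z = -56 (Z = -2 - 1*54 = -2 - 54 = -56)
x(J, g) = g*(3 + J)
h(j) = -80 + 5*j (h(j) = 5*(4*(-4) + j) = 5*(-16 + j) = -80 + 5*j)
x(Z, E(-1)) + h(s) = -(3 - 56) + (-80 + 5*37) = -1*(-53) + (-80 + 185) = 53 + 105 = 158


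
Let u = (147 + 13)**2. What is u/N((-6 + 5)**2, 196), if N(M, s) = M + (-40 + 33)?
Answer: -12800/3 ≈ -4266.7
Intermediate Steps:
N(M, s) = -7 + M (N(M, s) = M - 7 = -7 + M)
u = 25600 (u = 160**2 = 25600)
u/N((-6 + 5)**2, 196) = 25600/(-7 + (-6 + 5)**2) = 25600/(-7 + (-1)**2) = 25600/(-7 + 1) = 25600/(-6) = 25600*(-1/6) = -12800/3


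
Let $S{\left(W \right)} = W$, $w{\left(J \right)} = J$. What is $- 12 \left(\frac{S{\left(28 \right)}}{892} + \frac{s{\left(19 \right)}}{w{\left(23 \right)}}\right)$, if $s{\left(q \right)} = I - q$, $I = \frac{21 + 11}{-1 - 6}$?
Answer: $\frac{428016}{35903} \approx 11.921$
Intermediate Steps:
$I = - \frac{32}{7}$ ($I = \frac{32}{-7} = 32 \left(- \frac{1}{7}\right) = - \frac{32}{7} \approx -4.5714$)
$s{\left(q \right)} = - \frac{32}{7} - q$
$- 12 \left(\frac{S{\left(28 \right)}}{892} + \frac{s{\left(19 \right)}}{w{\left(23 \right)}}\right) = - 12 \left(\frac{28}{892} + \frac{- \frac{32}{7} - 19}{23}\right) = - 12 \left(28 \cdot \frac{1}{892} + \left(- \frac{32}{7} - 19\right) \frac{1}{23}\right) = - 12 \left(\frac{7}{223} - \frac{165}{161}\right) = \left(-12\right) \left(- \frac{35668}{35903}\right) = \frac{428016}{35903}$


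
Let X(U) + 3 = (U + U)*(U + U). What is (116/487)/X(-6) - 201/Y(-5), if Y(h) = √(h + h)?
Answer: 116/68667 + 201*I*√10/10 ≈ 0.0016893 + 63.562*I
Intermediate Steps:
Y(h) = √2*√h (Y(h) = √(2*h) = √2*√h)
X(U) = -3 + 4*U² (X(U) = -3 + (U + U)*(U + U) = -3 + (2*U)*(2*U) = -3 + 4*U²)
(116/487)/X(-6) - 201/Y(-5) = (116/487)/(-3 + 4*(-6)²) - 201*(-I*√10/10) = (116*(1/487))/(-3 + 4*36) - 201*(-I*√10/10) = 116/(487*(-3 + 144)) - 201*(-I*√10/10) = (116/487)/141 - (-201)*I*√10/10 = (116/487)*(1/141) + 201*I*√10/10 = 116/68667 + 201*I*√10/10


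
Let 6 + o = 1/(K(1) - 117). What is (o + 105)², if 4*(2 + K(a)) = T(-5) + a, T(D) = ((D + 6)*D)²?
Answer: 496086529/50625 ≈ 9799.2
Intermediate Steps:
T(D) = D²*(6 + D)² (T(D) = ((6 + D)*D)² = (D*(6 + D))² = D²*(6 + D)²)
K(a) = 17/4 + a/4 (K(a) = -2 + ((-5)²*(6 - 5)² + a)/4 = -2 + (25*1² + a)/4 = -2 + (25*1 + a)/4 = -2 + (25 + a)/4 = -2 + (25/4 + a/4) = 17/4 + a/4)
o = -1352/225 (o = -6 + 1/((17/4 + (¼)*1) - 117) = -6 + 1/((17/4 + ¼) - 117) = -6 + 1/(9/2 - 117) = -6 + 1/(-225/2) = -6 - 2/225 = -1352/225 ≈ -6.0089)
(o + 105)² = (-1352/225 + 105)² = (22273/225)² = 496086529/50625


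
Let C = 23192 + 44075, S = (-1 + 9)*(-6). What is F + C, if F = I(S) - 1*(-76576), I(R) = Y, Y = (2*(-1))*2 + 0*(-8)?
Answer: 143839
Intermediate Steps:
S = -48 (S = 8*(-6) = -48)
C = 67267
Y = -4 (Y = -2*2 + 0 = -4 + 0 = -4)
I(R) = -4
F = 76572 (F = -4 - 1*(-76576) = -4 + 76576 = 76572)
F + C = 76572 + 67267 = 143839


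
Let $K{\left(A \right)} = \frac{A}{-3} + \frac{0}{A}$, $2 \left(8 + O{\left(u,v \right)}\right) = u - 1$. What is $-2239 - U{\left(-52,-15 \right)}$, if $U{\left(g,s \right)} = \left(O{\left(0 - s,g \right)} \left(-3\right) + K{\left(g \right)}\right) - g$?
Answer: $- \frac{6934}{3} \approx -2311.3$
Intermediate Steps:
$O{\left(u,v \right)} = - \frac{17}{2} + \frac{u}{2}$ ($O{\left(u,v \right)} = -8 + \frac{u - 1}{2} = -8 + \frac{-1 + u}{2} = -8 + \left(- \frac{1}{2} + \frac{u}{2}\right) = - \frac{17}{2} + \frac{u}{2}$)
$K{\left(A \right)} = - \frac{A}{3}$ ($K{\left(A \right)} = A \left(- \frac{1}{3}\right) + 0 = - \frac{A}{3} + 0 = - \frac{A}{3}$)
$U{\left(g,s \right)} = \frac{51}{2} - \frac{4 g}{3} + \frac{3 s}{2}$ ($U{\left(g,s \right)} = \left(\left(- \frac{17}{2} + \frac{0 - s}{2}\right) \left(-3\right) - \frac{g}{3}\right) - g = \left(\left(- \frac{17}{2} + \frac{\left(-1\right) s}{2}\right) \left(-3\right) - \frac{g}{3}\right) - g = \left(\left(- \frac{17}{2} - \frac{s}{2}\right) \left(-3\right) - \frac{g}{3}\right) - g = \left(\left(\frac{51}{2} + \frac{3 s}{2}\right) - \frac{g}{3}\right) - g = \left(\frac{51}{2} - \frac{g}{3} + \frac{3 s}{2}\right) - g = \frac{51}{2} - \frac{4 g}{3} + \frac{3 s}{2}$)
$-2239 - U{\left(-52,-15 \right)} = -2239 - \left(\frac{51}{2} - - \frac{208}{3} + \frac{3}{2} \left(-15\right)\right) = -2239 - \left(\frac{51}{2} + \frac{208}{3} - \frac{45}{2}\right) = -2239 - \frac{217}{3} = - \frac{6934}{3}$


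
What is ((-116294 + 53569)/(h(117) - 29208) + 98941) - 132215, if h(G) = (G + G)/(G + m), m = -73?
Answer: -21375800816/642459 ≈ -33272.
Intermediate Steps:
h(G) = 2*G/(-73 + G) (h(G) = (G + G)/(G - 73) = (2*G)/(-73 + G) = 2*G/(-73 + G))
((-116294 + 53569)/(h(117) - 29208) + 98941) - 132215 = ((-116294 + 53569)/(2*117/(-73 + 117) - 29208) + 98941) - 132215 = (-62725/(2*117/44 - 29208) + 98941) - 132215 = (-62725/(2*117*(1/44) - 29208) + 98941) - 132215 = (-62725/(117/22 - 29208) + 98941) - 132215 = (-62725/(-642459/22) + 98941) - 132215 = (-62725*(-22/642459) + 98941) - 132215 = (1379950/642459 + 98941) - 132215 = 63566915869/642459 - 132215 = -21375800816/642459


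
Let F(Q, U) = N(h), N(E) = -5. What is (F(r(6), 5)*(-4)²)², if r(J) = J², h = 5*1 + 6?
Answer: 6400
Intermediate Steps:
h = 11 (h = 5 + 6 = 11)
F(Q, U) = -5
(F(r(6), 5)*(-4)²)² = (-5*(-4)²)² = (-5*16)² = (-80)² = 6400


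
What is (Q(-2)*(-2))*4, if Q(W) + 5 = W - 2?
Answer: 72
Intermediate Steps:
Q(W) = -7 + W (Q(W) = -5 + (W - 2) = -5 + (-2 + W) = -7 + W)
(Q(-2)*(-2))*4 = ((-7 - 2)*(-2))*4 = -9*(-2)*4 = 18*4 = 72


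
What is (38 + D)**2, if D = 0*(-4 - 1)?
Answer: 1444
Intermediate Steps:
D = 0 (D = 0*(-5) = 0)
(38 + D)**2 = (38 + 0)**2 = 38**2 = 1444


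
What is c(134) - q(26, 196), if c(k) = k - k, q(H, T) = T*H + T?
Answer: -5292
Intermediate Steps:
q(H, T) = T + H*T (q(H, T) = H*T + T = T + H*T)
c(k) = 0
c(134) - q(26, 196) = 0 - 196*(1 + 26) = 0 - 196*27 = 0 - 1*5292 = 0 - 5292 = -5292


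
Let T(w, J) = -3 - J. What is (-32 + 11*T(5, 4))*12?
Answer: -1308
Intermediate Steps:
(-32 + 11*T(5, 4))*12 = (-32 + 11*(-3 - 1*4))*12 = (-32 + 11*(-3 - 4))*12 = (-32 + 11*(-7))*12 = (-32 - 77)*12 = -109*12 = -1308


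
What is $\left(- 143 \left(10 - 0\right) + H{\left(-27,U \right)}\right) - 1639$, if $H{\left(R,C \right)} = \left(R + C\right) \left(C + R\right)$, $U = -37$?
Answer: $1027$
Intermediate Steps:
$H{\left(R,C \right)} = \left(C + R\right)^{2}$ ($H{\left(R,C \right)} = \left(C + R\right) \left(C + R\right) = \left(C + R\right)^{2}$)
$\left(- 143 \left(10 - 0\right) + H{\left(-27,U \right)}\right) - 1639 = \left(- 143 \left(10 - 0\right) + \left(-37 - 27\right)^{2}\right) - 1639 = \left(- 143 \left(10 + 0\right) + \left(-64\right)^{2}\right) - 1639 = \left(\left(-143\right) 10 + 4096\right) - 1639 = \left(-1430 + 4096\right) - 1639 = 2666 - 1639 = 1027$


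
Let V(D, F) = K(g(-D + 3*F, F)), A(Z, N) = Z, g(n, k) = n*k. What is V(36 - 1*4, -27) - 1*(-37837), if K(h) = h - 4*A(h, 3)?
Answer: 28684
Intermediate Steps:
g(n, k) = k*n
K(h) = -3*h (K(h) = h - 4*h = -3*h)
V(D, F) = -3*F*(-D + 3*F)
V(36 - 1*4, -27) - 1*(-37837) = 3*(-27)*((36 - 1*4) - 3*(-27)) - 1*(-37837) = 3*(-27)*((36 - 4) + 81) + 37837 = 3*(-27)*(32 + 81) + 37837 = 3*(-27)*113 + 37837 = -9153 + 37837 = 28684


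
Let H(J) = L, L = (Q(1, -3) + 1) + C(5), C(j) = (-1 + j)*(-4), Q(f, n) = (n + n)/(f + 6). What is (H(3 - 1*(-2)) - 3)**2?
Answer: 17424/49 ≈ 355.59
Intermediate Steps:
Q(f, n) = 2*n/(6 + f) (Q(f, n) = (2*n)/(6 + f) = 2*n/(6 + f))
C(j) = 4 - 4*j
L = -111/7 (L = (2*(-3)/(6 + 1) + 1) + (4 - 4*5) = (2*(-3)/7 + 1) + (4 - 20) = (2*(-3)*(1/7) + 1) - 16 = (-6/7 + 1) - 16 = 1/7 - 16 = -111/7 ≈ -15.857)
H(J) = -111/7
(H(3 - 1*(-2)) - 3)**2 = (-111/7 - 3)**2 = (-132/7)**2 = 17424/49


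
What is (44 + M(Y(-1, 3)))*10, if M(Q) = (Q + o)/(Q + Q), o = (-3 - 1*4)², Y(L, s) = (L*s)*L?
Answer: 1580/3 ≈ 526.67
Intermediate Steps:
Y(L, s) = s*L²
o = 49 (o = (-3 - 4)² = (-7)² = 49)
M(Q) = (49 + Q)/(2*Q) (M(Q) = (Q + 49)/(Q + Q) = (49 + Q)/((2*Q)) = (49 + Q)*(1/(2*Q)) = (49 + Q)/(2*Q))
(44 + M(Y(-1, 3)))*10 = (44 + (49 + 3*(-1)²)/(2*((3*(-1)²))))*10 = (44 + (49 + 3*1)/(2*((3*1))))*10 = (44 + (½)*(49 + 3)/3)*10 = (44 + (½)*(⅓)*52)*10 = (44 + 26/3)*10 = (158/3)*10 = 1580/3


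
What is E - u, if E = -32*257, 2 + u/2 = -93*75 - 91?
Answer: 5912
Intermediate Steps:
u = -14136 (u = -4 + 2*(-93*75 - 91) = -4 + 2*(-6975 - 91) = -4 + 2*(-7066) = -4 - 14132 = -14136)
E = -8224
E - u = -8224 - 1*(-14136) = -8224 + 14136 = 5912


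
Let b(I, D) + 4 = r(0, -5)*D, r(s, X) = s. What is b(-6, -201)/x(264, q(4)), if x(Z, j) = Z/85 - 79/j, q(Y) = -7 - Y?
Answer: -3740/9619 ≈ -0.38881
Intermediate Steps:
x(Z, j) = -79/j + Z/85 (x(Z, j) = Z*(1/85) - 79/j = Z/85 - 79/j = -79/j + Z/85)
b(I, D) = -4 (b(I, D) = -4 + 0*D = -4 + 0 = -4)
b(-6, -201)/x(264, q(4)) = -4/(-79/(-7 - 1*4) + (1/85)*264) = -4/(-79/(-7 - 4) + 264/85) = -4/(-79/(-11) + 264/85) = -4/(-79*(-1/11) + 264/85) = -4/(79/11 + 264/85) = -4/9619/935 = -4*935/9619 = -3740/9619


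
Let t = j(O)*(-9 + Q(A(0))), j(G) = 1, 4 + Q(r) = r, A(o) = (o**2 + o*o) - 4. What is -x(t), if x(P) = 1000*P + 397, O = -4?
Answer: 16603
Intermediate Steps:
A(o) = -4 + 2*o**2 (A(o) = (o**2 + o**2) - 4 = 2*o**2 - 4 = -4 + 2*o**2)
Q(r) = -4 + r
t = -17 (t = 1*(-9 + (-4 + (-4 + 2*0**2))) = 1*(-9 + (-4 + (-4 + 2*0))) = 1*(-9 + (-4 + (-4 + 0))) = 1*(-9 + (-4 - 4)) = 1*(-9 - 8) = 1*(-17) = -17)
x(P) = 397 + 1000*P
-x(t) = -(397 + 1000*(-17)) = -(397 - 17000) = -1*(-16603) = 16603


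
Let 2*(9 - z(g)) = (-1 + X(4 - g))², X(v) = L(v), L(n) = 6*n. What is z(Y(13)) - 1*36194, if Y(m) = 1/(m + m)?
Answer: -6159073/169 ≈ -36444.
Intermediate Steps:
X(v) = 6*v
Y(m) = 1/(2*m)
z(g) = 9 - (23 - 6*g)²/2 (z(g) = 9 - (-1 + 6*(4 - g))²/2 = 9 - (-1 + (24 - 6*g))²/2 = 9 - (23 - 6*g)²/2)
z(Y(13)) - 1*36194 = (9 - (-23 + 6*((½)/13))²/2) - 1*36194 = (9 - (-23 + 6*((½)*(1/13)))²/2) - 36194 = (9 - (-23 + 6*(1/26))²/2) - 36194 = (9 - (-23 + 3/13)²/2) - 36194 = (9 - (-296/13)²/2) - 36194 = (9 - ½*87616/169) - 36194 = (9 - 43808/169) - 36194 = -42287/169 - 36194 = -6159073/169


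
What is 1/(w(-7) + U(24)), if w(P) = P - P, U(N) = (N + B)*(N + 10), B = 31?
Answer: 1/1870 ≈ 0.00053476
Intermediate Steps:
U(N) = (10 + N)*(31 + N) (U(N) = (N + 31)*(N + 10) = (31 + N)*(10 + N) = (10 + N)*(31 + N))
w(P) = 0
1/(w(-7) + U(24)) = 1/(0 + (310 + 24² + 41*24)) = 1/(0 + (310 + 576 + 984)) = 1/(0 + 1870) = 1/1870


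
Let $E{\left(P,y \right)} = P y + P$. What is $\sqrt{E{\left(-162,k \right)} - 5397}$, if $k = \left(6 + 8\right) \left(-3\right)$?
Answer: $\sqrt{1245} \approx 35.285$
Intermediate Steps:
$k = -42$ ($k = 14 \left(-3\right) = -42$)
$E{\left(P,y \right)} = P + P y$
$\sqrt{E{\left(-162,k \right)} - 5397} = \sqrt{- 162 \left(1 - 42\right) - 5397} = \sqrt{\left(-162\right) \left(-41\right) - 5397} = \sqrt{6642 - 5397} = \sqrt{1245}$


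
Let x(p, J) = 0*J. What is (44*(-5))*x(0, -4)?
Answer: 0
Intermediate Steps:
x(p, J) = 0
(44*(-5))*x(0, -4) = (44*(-5))*0 = -220*0 = 0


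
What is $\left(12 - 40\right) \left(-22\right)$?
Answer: $616$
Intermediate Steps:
$\left(12 - 40\right) \left(-22\right) = \left(-28\right) \left(-22\right) = 616$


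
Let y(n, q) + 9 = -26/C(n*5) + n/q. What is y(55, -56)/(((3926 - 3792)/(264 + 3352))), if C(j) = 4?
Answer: -208598/469 ≈ -444.77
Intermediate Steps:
y(n, q) = -31/2 + n/q (y(n, q) = -9 + (-26/4 + n/q) = -9 + (-26*1/4 + n/q) = -9 + (-13/2 + n/q) = -31/2 + n/q)
y(55, -56)/(((3926 - 3792)/(264 + 3352))) = (-31/2 + 55/(-56))/(((3926 - 3792)/(264 + 3352))) = (-31/2 + 55*(-1/56))/((134/3616)) = (-31/2 - 55/56)/((134*(1/3616))) = -923/(56*67/1808) = -923/56*1808/67 = -208598/469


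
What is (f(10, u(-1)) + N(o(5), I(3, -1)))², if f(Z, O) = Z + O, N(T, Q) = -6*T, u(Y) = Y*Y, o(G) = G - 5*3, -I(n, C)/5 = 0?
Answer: 5041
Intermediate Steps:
I(n, C) = 0 (I(n, C) = -5*0 = 0)
o(G) = -15 + G (o(G) = G - 1*15 = G - 15 = -15 + G)
u(Y) = Y²
f(Z, O) = O + Z
(f(10, u(-1)) + N(o(5), I(3, -1)))² = (((-1)² + 10) - 6*(-15 + 5))² = ((1 + 10) - 6*(-10))² = (11 + 60)² = 71² = 5041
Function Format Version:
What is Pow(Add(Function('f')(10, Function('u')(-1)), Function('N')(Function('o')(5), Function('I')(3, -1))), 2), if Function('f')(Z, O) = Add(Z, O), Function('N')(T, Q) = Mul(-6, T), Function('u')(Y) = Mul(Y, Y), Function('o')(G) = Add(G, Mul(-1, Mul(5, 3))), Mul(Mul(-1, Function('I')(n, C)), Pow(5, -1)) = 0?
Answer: 5041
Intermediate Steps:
Function('I')(n, C) = 0 (Function('I')(n, C) = Mul(-5, 0) = 0)
Function('o')(G) = Add(-15, G) (Function('o')(G) = Add(G, Mul(-1, 15)) = Add(G, -15) = Add(-15, G))
Function('u')(Y) = Pow(Y, 2)
Function('f')(Z, O) = Add(O, Z)
Pow(Add(Function('f')(10, Function('u')(-1)), Function('N')(Function('o')(5), Function('I')(3, -1))), 2) = Pow(Add(Add(Pow(-1, 2), 10), Mul(-6, Add(-15, 5))), 2) = Pow(Add(Add(1, 10), Mul(-6, -10)), 2) = Pow(Add(11, 60), 2) = Pow(71, 2) = 5041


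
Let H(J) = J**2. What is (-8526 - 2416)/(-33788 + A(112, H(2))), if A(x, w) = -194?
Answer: 5471/16991 ≈ 0.32199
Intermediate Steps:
(-8526 - 2416)/(-33788 + A(112, H(2))) = (-8526 - 2416)/(-33788 - 194) = -10942/(-33982) = -10942*(-1/33982) = 5471/16991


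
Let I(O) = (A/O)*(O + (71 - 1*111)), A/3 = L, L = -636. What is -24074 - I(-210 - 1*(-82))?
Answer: -86279/4 ≈ -21570.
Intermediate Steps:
A = -1908 (A = 3*(-636) = -1908)
I(O) = -1908*(-40 + O)/O (I(O) = (-1908/O)*(O + (71 - 1*111)) = (-1908/O)*(O + (71 - 111)) = (-1908/O)*(O - 40) = (-1908/O)*(-40 + O) = -1908*(-40 + O)/O)
-24074 - I(-210 - 1*(-82)) = -24074 - (-1908 + 76320/(-210 - 1*(-82))) = -24074 - (-1908 + 76320/(-210 + 82)) = -24074 - (-1908 + 76320/(-128)) = -24074 - (-1908 + 76320*(-1/128)) = -24074 - (-1908 - 2385/4) = -24074 - 1*(-10017/4) = -24074 + 10017/4 = -86279/4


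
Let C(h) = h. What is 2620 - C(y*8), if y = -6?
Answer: 2668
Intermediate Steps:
2620 - C(y*8) = 2620 - (-6)*8 = 2620 - 1*(-48) = 2620 + 48 = 2668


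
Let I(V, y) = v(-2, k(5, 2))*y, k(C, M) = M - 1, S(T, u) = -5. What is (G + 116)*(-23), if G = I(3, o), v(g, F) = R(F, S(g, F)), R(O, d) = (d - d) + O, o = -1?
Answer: -2645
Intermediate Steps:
k(C, M) = -1 + M
R(O, d) = O (R(O, d) = 0 + O = O)
v(g, F) = F
I(V, y) = y (I(V, y) = (-1 + 2)*y = 1*y = y)
G = -1
(G + 116)*(-23) = (-1 + 116)*(-23) = 115*(-23) = -2645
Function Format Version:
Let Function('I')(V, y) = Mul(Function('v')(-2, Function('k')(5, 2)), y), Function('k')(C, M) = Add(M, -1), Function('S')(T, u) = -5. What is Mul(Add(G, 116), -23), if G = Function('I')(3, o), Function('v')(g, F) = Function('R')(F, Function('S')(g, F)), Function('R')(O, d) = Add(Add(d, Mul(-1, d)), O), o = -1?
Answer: -2645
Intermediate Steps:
Function('k')(C, M) = Add(-1, M)
Function('R')(O, d) = O (Function('R')(O, d) = Add(0, O) = O)
Function('v')(g, F) = F
Function('I')(V, y) = y (Function('I')(V, y) = Mul(Add(-1, 2), y) = Mul(1, y) = y)
G = -1
Mul(Add(G, 116), -23) = Mul(Add(-1, 116), -23) = Mul(115, -23) = -2645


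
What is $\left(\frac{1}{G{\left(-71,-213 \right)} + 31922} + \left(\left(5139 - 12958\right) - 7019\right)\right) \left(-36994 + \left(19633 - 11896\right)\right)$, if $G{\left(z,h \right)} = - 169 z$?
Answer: $\frac{19066780960829}{43921} \approx 4.3412 \cdot 10^{8}$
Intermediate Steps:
$\left(\frac{1}{G{\left(-71,-213 \right)} + 31922} + \left(\left(5139 - 12958\right) - 7019\right)\right) \left(-36994 + \left(19633 - 11896\right)\right) = \left(\frac{1}{\left(-169\right) \left(-71\right) + 31922} + \left(\left(5139 - 12958\right) - 7019\right)\right) \left(-36994 + \left(19633 - 11896\right)\right) = \left(\frac{1}{11999 + 31922} - 14838\right) \left(-36994 + \left(19633 - 11896\right)\right) = \left(\frac{1}{43921} - 14838\right) \left(-36994 + 7737\right) = \left(\frac{1}{43921} - 14838\right) \left(-29257\right) = \left(- \frac{651699797}{43921}\right) \left(-29257\right) = \frac{19066780960829}{43921}$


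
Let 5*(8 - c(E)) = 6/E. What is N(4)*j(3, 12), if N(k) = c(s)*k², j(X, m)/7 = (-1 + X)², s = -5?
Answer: 92288/25 ≈ 3691.5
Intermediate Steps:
c(E) = 8 - 6/(5*E)
j(X, m) = 7*(-1 + X)²
N(k) = 206*k²/25 (N(k) = (8 - 6/5/(-5))*k² = (8 - 6/5*(-⅕))*k² = (8 + 6/25)*k² = 206*k²/25)
N(4)*j(3, 12) = ((206/25)*4²)*(7*(-1 + 3)²) = ((206/25)*16)*(7*2²) = 3296*(7*4)/25 = (3296/25)*28 = 92288/25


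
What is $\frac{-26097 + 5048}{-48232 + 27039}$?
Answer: $\frac{21049}{21193} \approx 0.99321$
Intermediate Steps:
$\frac{-26097 + 5048}{-48232 + 27039} = - \frac{21049}{-21193} = \left(-21049\right) \left(- \frac{1}{21193}\right) = \frac{21049}{21193}$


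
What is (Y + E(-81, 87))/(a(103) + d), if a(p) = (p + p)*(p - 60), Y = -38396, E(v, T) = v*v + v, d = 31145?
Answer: -31916/40003 ≈ -0.79784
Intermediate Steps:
E(v, T) = v + v² (E(v, T) = v² + v = v + v²)
a(p) = 2*p*(-60 + p) (a(p) = (2*p)*(-60 + p) = 2*p*(-60 + p))
(Y + E(-81, 87))/(a(103) + d) = (-38396 - 81*(1 - 81))/(2*103*(-60 + 103) + 31145) = (-38396 - 81*(-80))/(2*103*43 + 31145) = (-38396 + 6480)/(8858 + 31145) = -31916/40003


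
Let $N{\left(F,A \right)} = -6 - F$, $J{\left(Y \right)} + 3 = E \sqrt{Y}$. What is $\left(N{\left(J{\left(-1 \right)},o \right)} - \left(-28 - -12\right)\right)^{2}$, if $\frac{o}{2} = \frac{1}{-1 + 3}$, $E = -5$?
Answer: $144 + 130 i \approx 144.0 + 130.0 i$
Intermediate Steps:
$o = 1$ ($o = \frac{2}{-1 + 3} = \frac{2}{2} = 2 \cdot \frac{1}{2} = 1$)
$J{\left(Y \right)} = -3 - 5 \sqrt{Y}$
$\left(N{\left(J{\left(-1 \right)},o \right)} - \left(-28 - -12\right)\right)^{2} = \left(\left(-6 - \left(-3 - 5 \sqrt{-1}\right)\right) - \left(-28 - -12\right)\right)^{2} = \left(\left(-6 - \left(-3 - 5 i\right)\right) - \left(-28 + 12\right)\right)^{2} = \left(\left(-6 + \left(3 + 5 i\right)\right) - -16\right)^{2} = \left(\left(-3 + 5 i\right) + 16\right)^{2} = \left(13 + 5 i\right)^{2}$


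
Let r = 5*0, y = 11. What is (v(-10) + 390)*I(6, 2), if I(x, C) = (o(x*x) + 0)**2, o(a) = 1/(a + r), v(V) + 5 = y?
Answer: 11/36 ≈ 0.30556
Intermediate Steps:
v(V) = 6 (v(V) = -5 + 11 = 6)
r = 0
o(a) = 1/a (o(a) = 1/(a + 0) = 1/a)
I(x, C) = x**(-4) (I(x, C) = (1/(x*x) + 0)**2 = (1/(x**2) + 0)**2 = (x**(-2) + 0)**2 = (x**(-2))**2 = x**(-4))
(v(-10) + 390)*I(6, 2) = (6 + 390)/6**4 = 396*(1/1296) = 11/36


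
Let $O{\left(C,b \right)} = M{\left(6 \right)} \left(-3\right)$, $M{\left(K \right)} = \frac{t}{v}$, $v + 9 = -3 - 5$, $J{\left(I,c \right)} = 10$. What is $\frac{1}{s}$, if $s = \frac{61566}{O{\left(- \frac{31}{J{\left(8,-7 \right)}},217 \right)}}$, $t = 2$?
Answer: $\frac{1}{174437} \approx 5.7327 \cdot 10^{-6}$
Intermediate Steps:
$v = -17$ ($v = -9 - 8 = -17$)
$M{\left(K \right)} = - \frac{2}{17}$ ($M{\left(K \right)} = \frac{2}{-17} = 2 \left(- \frac{1}{17}\right) = - \frac{2}{17}$)
$O{\left(C,b \right)} = \frac{6}{17}$ ($O{\left(C,b \right)} = \left(- \frac{2}{17}\right) \left(-3\right) = \frac{6}{17}$)
$s = 174437$ ($s = \frac{61566}{\frac{6}{17}} = 61566 \cdot \frac{17}{6} = 174437$)
$\frac{1}{s} = \frac{1}{174437}$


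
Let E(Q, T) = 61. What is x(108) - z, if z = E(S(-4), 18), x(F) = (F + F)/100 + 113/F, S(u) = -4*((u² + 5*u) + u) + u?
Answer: -156043/2700 ≈ -57.794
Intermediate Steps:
S(u) = -23*u - 4*u² (S(u) = -4*(u² + 6*u) + u = (-24*u - 4*u²) + u = -23*u - 4*u²)
x(F) = 113/F + F/50 (x(F) = (2*F)*(1/100) + 113/F = F/50 + 113/F = 113/F + F/50)
z = 61
x(108) - z = (113/108 + (1/50)*108) - 1*61 = (113*(1/108) + 54/25) - 61 = (113/108 + 54/25) - 61 = 8657/2700 - 61 = -156043/2700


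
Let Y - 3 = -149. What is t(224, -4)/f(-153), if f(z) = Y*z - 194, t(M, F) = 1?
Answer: 1/22144 ≈ 4.5159e-5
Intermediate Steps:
Y = -146 (Y = 3 - 149 = -146)
f(z) = -194 - 146*z (f(z) = -146*z - 194 = -194 - 146*z)
t(224, -4)/f(-153) = 1/(-194 - 146*(-153)) = 1/(-194 + 22338) = 1/22144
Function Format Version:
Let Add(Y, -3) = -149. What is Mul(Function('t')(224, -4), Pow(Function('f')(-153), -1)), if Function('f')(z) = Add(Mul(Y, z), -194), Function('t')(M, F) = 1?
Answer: Rational(1, 22144) ≈ 4.5159e-5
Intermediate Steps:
Y = -146 (Y = Add(3, -149) = -146)
Function('f')(z) = Add(-194, Mul(-146, z)) (Function('f')(z) = Add(Mul(-146, z), -194) = Add(-194, Mul(-146, z)))
Mul(Function('t')(224, -4), Pow(Function('f')(-153), -1)) = Mul(1, Pow(Add(-194, Mul(-146, -153)), -1)) = Mul(1, Pow(Add(-194, 22338), -1)) = Mul(1, Pow(22144, -1)) = Mul(1, Rational(1, 22144)) = Rational(1, 22144)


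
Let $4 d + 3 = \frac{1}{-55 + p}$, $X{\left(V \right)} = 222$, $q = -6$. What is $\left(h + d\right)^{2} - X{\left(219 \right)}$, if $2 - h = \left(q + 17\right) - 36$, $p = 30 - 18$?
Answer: $\frac{3452137}{7396} \approx 466.76$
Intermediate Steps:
$p = 12$ ($p = 30 - 18 = 12$)
$h = 27$ ($h = 2 - \left(\left(-6 + 17\right) - 36\right) = 2 - \left(11 - 36\right) = 2 - -25 = 2 + 25 = 27$)
$d = - \frac{65}{86}$ ($d = - \frac{3}{4} + \frac{1}{4 \left(-55 + 12\right)} = - \frac{3}{4} + \frac{1}{4 \left(-43\right)} = - \frac{3}{4} + \frac{1}{4} \left(- \frac{1}{43}\right) = - \frac{3}{4} - \frac{1}{172} = - \frac{65}{86} \approx -0.75581$)
$\left(h + d\right)^{2} - X{\left(219 \right)} = \left(27 - \frac{65}{86}\right)^{2} - 222 = \left(\frac{2257}{86}\right)^{2} - 222 = \frac{5094049}{7396} - 222 = \frac{3452137}{7396}$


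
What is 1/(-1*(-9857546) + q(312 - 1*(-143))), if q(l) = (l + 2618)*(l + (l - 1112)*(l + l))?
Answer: -1/1825998749 ≈ -5.4765e-10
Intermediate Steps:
q(l) = (2618 + l)*(l + 2*l*(-1112 + l)) (q(l) = (2618 + l)*(l + (-1112 + l)*(2*l)) = (2618 + l)*(l + 2*l*(-1112 + l)))
1/(-1*(-9857546) + q(312 - 1*(-143))) = 1/(-1*(-9857546) + (312 - 1*(-143))*(-5819814 + 2*(312 - 1*(-143))² + 3013*(312 - 1*(-143)))) = 1/(9857546 + (312 + 143)*(-5819814 + 2*(312 + 143)² + 3013*(312 + 143))) = 1/(9857546 + 455*(-5819814 + 2*455² + 3013*455)) = 1/(9857546 + 455*(-5819814 + 2*207025 + 1370915)) = 1/(9857546 + 455*(-5819814 + 414050 + 1370915)) = 1/(9857546 + 455*(-4034849)) = 1/(9857546 - 1835856295) = 1/(-1825998749) = -1/1825998749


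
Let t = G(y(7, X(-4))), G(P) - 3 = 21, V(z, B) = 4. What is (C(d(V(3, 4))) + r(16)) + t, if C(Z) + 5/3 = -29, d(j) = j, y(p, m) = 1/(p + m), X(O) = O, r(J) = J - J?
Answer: -20/3 ≈ -6.6667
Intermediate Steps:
r(J) = 0
y(p, m) = 1/(m + p)
G(P) = 24 (G(P) = 3 + 21 = 24)
C(Z) = -92/3 (C(Z) = -5/3 - 29 = -92/3)
t = 24
(C(d(V(3, 4))) + r(16)) + t = (-92/3 + 0) + 24 = -92/3 + 24 = -20/3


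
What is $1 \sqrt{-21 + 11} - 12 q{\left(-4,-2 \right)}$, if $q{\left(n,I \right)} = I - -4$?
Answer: $-24 + i \sqrt{10} \approx -24.0 + 3.1623 i$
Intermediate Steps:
$q{\left(n,I \right)} = 4 + I$ ($q{\left(n,I \right)} = I + 4 = 4 + I$)
$1 \sqrt{-21 + 11} - 12 q{\left(-4,-2 \right)} = 1 \sqrt{-21 + 11} - 12 \left(4 - 2\right) = 1 \sqrt{-10} - 24 = 1 i \sqrt{10} - 24 = i \sqrt{10} - 24 = -24 + i \sqrt{10}$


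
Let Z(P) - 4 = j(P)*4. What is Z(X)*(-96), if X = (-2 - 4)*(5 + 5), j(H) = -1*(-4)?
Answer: -1920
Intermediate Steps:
j(H) = 4
X = -60 (X = -6*10 = -60)
Z(P) = 20 (Z(P) = 4 + 4*4 = 4 + 16 = 20)
Z(X)*(-96) = 20*(-96) = -1920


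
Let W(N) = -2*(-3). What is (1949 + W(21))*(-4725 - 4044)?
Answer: -17143395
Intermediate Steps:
W(N) = 6
(1949 + W(21))*(-4725 - 4044) = (1949 + 6)*(-4725 - 4044) = 1955*(-8769) = -17143395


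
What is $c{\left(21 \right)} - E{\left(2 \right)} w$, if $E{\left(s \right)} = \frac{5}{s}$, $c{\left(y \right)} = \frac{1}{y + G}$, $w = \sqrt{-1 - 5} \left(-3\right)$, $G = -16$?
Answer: $\frac{1}{5} + \frac{15 i \sqrt{6}}{2} \approx 0.2 + 18.371 i$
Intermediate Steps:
$w = - 3 i \sqrt{6}$ ($w = \sqrt{-6} \left(-3\right) = i \sqrt{6} \left(-3\right) = - 3 i \sqrt{6} \approx - 7.3485 i$)
$c{\left(y \right)} = \frac{1}{-16 + y}$ ($c{\left(y \right)} = \frac{1}{y - 16} = \frac{1}{-16 + y}$)
$c{\left(21 \right)} - E{\left(2 \right)} w = \frac{1}{-16 + 21} - \frac{5}{2} \left(- 3 i \sqrt{6}\right) = \frac{1}{5} - 5 \cdot \frac{1}{2} \left(- 3 i \sqrt{6}\right) = \frac{1}{5} - \frac{5 \left(- 3 i \sqrt{6}\right)}{2} = \frac{1}{5} - - \frac{15 i \sqrt{6}}{2} = \frac{1}{5} + \frac{15 i \sqrt{6}}{2}$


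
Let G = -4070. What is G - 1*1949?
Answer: -6019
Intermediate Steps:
G - 1*1949 = -4070 - 1*1949 = -4070 - 1949 = -6019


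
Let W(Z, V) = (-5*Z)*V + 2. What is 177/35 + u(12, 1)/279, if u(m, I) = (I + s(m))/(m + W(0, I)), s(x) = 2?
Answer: 32927/6510 ≈ 5.0579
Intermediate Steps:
W(Z, V) = 2 - 5*V*Z (W(Z, V) = -5*V*Z + 2 = 2 - 5*V*Z)
u(m, I) = (2 + I)/(2 + m) (u(m, I) = (I + 2)/(m + (2 - 5*I*0)) = (2 + I)/(m + (2 + 0)) = (2 + I)/(m + 2) = (2 + I)/(2 + m))
177/35 + u(12, 1)/279 = 177/35 + ((2 + 1)/(2 + 12))/279 = 177*(1/35) + (3/14)*(1/279) = 177/35 + ((1/14)*3)*(1/279) = 177/35 + (3/14)*(1/279) = 177/35 + 1/1302 = 32927/6510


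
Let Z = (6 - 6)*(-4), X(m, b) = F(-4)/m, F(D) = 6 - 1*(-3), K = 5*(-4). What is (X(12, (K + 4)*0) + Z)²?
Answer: 9/16 ≈ 0.56250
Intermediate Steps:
K = -20
F(D) = 9 (F(D) = 6 + 3 = 9)
X(m, b) = 9/m
Z = 0 (Z = 0*(-4) = 0)
(X(12, (K + 4)*0) + Z)² = (9/12 + 0)² = (9*(1/12) + 0)² = (¾ + 0)² = (¾)² = 9/16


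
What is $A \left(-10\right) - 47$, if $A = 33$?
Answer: $-377$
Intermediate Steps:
$A \left(-10\right) - 47 = 33 \left(-10\right) - 47 = -330 - 47 = -377$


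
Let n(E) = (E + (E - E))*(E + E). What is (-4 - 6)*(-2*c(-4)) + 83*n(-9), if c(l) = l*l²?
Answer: 12166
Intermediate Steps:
c(l) = l³
n(E) = 2*E² (n(E) = (E + 0)*(2*E) = E*(2*E) = 2*E²)
(-4 - 6)*(-2*c(-4)) + 83*n(-9) = (-4 - 6)*(-2*(-4)³) + 83*(2*(-9)²) = -(-20)*(-64) + 83*(2*81) = -10*128 + 83*162 = -1280 + 13446 = 12166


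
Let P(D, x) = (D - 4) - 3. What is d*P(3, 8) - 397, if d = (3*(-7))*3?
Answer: -145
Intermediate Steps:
P(D, x) = -7 + D (P(D, x) = (-4 + D) - 3 = -7 + D)
d = -63 (d = -21*3 = -63)
d*P(3, 8) - 397 = -63*(-7 + 3) - 397 = -63*(-4) - 397 = 252 - 397 = -145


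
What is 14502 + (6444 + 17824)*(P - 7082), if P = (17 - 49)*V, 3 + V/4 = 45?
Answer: -302316242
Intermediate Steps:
V = 168 (V = -12 + 4*45 = -12 + 180 = 168)
P = -5376 (P = (17 - 49)*168 = -32*168 = -5376)
14502 + (6444 + 17824)*(P - 7082) = 14502 + (6444 + 17824)*(-5376 - 7082) = 14502 + 24268*(-12458) = 14502 - 302330744 = -302316242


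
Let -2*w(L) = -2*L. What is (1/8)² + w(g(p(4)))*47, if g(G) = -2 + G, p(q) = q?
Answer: 6017/64 ≈ 94.016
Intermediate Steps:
w(L) = L (w(L) = -(-1)*L = L)
(1/8)² + w(g(p(4)))*47 = (1/8)² + (-2 + 4)*47 = (⅛)² + 2*47 = 1/64 + 94 = 6017/64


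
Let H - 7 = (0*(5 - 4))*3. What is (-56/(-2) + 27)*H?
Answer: 385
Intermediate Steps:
H = 7 (H = 7 + (0*(5 - 4))*3 = 7 + (0*1)*3 = 7 + 0*3 = 7 + 0 = 7)
(-56/(-2) + 27)*H = (-56/(-2) + 27)*7 = (-56*(-1/2) + 27)*7 = (28 + 27)*7 = 55*7 = 385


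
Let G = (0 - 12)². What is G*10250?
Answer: 1476000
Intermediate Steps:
G = 144 (G = (-12)² = 144)
G*10250 = 144*10250 = 1476000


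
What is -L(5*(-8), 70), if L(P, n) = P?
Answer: 40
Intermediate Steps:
-L(5*(-8), 70) = -5*(-8) = -1*(-40) = 40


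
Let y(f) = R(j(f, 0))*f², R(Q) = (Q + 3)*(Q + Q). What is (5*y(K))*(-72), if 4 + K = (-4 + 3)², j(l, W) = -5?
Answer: -64800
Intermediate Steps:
K = -3 (K = -4 + (-4 + 3)² = -4 + (-1)² = -4 + 1 = -3)
R(Q) = 2*Q*(3 + Q) (R(Q) = (3 + Q)*(2*Q) = 2*Q*(3 + Q))
y(f) = 20*f² (y(f) = (2*(-5)*(3 - 5))*f² = (2*(-5)*(-2))*f² = 20*f²)
(5*y(K))*(-72) = (5*(20*(-3)²))*(-72) = (5*(20*9))*(-72) = (5*180)*(-72) = 900*(-72) = -64800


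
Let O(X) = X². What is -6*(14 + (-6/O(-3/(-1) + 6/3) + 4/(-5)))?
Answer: -1944/25 ≈ -77.760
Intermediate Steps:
-6*(14 + (-6/O(-3/(-1) + 6/3) + 4/(-5))) = -6*(14 + (-6/(-3/(-1) + 6/3)² + 4/(-5))) = -6*(14 + (-6/(-3*(-1) + 6*(⅓))² + 4*(-⅕))) = -6*(14 + (-6/(3 + 2)² - ⅘)) = -6*(14 + (-6/(5²) - ⅘)) = -6*(14 + (-6/25 - ⅘)) = -6*(14 - 26/25) = -6*324/25 = -1944/25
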